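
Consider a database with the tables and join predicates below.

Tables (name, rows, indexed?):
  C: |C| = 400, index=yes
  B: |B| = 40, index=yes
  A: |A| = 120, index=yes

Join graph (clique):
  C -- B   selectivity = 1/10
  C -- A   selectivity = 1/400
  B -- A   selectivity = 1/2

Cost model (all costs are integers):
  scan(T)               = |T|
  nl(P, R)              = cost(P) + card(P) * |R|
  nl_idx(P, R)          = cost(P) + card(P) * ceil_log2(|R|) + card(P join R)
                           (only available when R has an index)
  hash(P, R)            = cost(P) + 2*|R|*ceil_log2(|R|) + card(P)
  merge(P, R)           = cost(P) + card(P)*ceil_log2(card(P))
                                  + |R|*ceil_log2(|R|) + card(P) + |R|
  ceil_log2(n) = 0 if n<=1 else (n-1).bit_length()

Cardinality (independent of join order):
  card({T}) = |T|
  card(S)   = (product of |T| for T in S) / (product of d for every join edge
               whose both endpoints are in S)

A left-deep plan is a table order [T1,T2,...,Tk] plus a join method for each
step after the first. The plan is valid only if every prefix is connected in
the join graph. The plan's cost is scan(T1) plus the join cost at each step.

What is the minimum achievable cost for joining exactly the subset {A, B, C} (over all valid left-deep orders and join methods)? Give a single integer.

Selinger DP over subsets of {A,B,C}:
  {C}: scan cost=400, card=400
  {B}: scan cost=40, card=40
  {A}: scan cost=120, card=120
  {BC}: card=1600; try (B,hash)→1280, (C,nl_idx)→2000, (C,merge)→4320, (B,nl_idx)→4400, (B,merge)→4680, (C,hash)→7280 …(+2); best=1280 via (B,hash)
  {AC}: card=120; try (C,nl_idx)→1320, (A,hash)→2480, (A,nl_idx)→3320, (C,merge)→5080, (A,merge)→5360, (C,hash)→7440 …(+2); best=1320 via (C,nl_idx)
  {AB}: card=2400; try (B,hash)→720, (A,merge)→1280, (B,merge)→1360, (A,hash)→1760, (A,nl_idx)→2720, (B,nl_idx)→3240 …(+2); best=720 via (B,hash)
  {ABC}: card=240; try (B,hash)→1920, (B,nl_idx)→2280, (B,merge)→2560, (A,hash)→4560, (B,nl)→6120, (C,hash)→10320 …(+6); best=1920 via (B,hash)

1920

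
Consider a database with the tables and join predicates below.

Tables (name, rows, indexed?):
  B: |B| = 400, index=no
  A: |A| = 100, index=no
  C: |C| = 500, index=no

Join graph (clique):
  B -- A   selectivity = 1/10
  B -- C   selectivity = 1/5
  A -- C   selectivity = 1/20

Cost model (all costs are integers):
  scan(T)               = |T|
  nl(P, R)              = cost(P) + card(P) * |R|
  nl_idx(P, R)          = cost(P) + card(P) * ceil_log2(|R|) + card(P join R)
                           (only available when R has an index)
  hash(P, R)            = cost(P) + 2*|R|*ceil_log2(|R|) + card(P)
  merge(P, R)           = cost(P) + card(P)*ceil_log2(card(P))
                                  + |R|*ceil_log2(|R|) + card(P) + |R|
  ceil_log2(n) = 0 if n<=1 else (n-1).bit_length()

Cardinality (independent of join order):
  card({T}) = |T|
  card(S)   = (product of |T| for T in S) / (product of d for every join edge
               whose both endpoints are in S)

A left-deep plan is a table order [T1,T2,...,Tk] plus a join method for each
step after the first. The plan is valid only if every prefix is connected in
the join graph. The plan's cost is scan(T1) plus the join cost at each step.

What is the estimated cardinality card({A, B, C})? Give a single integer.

Tables in S: A(100), B(400), C(500)
Edges inside S: B-A(d=10), B-C(d=5), A-C(d=20)
numerator = 100 * 400 * 500 = 20000000
denominator = 10 * 5 * 20 = 1000
card(S) = 20000000 / 1000 = 20000

20000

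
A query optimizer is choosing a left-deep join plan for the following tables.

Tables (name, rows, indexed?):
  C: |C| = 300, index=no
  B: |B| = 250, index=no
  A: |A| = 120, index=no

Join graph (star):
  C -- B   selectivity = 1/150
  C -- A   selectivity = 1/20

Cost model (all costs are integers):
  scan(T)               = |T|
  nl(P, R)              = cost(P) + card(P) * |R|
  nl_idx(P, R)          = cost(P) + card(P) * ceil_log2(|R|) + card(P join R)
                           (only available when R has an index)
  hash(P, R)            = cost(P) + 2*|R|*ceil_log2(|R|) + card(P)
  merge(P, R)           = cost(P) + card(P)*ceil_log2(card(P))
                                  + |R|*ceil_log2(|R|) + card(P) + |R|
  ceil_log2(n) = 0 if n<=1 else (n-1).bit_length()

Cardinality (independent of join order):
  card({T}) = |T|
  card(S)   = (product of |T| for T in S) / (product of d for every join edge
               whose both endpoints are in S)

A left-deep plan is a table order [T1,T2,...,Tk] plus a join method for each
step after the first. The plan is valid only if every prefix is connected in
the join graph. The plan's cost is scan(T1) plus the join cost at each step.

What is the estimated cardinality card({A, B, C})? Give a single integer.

3000

Tables in S: A(120), B(250), C(300)
Edges inside S: C-B(d=150), C-A(d=20)
numerator = 120 * 250 * 300 = 9000000
denominator = 150 * 20 = 3000
card(S) = 9000000 / 3000 = 3000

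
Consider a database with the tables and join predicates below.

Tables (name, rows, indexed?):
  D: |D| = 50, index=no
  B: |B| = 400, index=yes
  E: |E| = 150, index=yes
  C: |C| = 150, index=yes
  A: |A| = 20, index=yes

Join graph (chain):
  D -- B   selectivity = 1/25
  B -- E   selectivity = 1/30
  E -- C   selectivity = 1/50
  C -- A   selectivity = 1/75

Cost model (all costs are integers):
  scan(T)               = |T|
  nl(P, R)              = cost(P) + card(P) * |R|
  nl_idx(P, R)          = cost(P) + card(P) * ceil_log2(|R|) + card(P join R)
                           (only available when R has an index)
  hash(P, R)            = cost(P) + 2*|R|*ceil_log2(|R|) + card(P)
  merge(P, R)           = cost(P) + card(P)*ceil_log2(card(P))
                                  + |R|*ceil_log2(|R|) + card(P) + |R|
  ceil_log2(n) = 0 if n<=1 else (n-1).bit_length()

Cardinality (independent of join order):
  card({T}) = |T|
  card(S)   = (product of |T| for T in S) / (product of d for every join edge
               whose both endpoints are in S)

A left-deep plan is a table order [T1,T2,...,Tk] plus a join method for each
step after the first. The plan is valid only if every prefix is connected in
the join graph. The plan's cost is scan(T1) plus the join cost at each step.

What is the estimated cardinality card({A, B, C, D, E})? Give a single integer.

Tables in S: A(20), B(400), C(150), D(50), E(150)
Edges inside S: D-B(d=25), B-E(d=30), E-C(d=50), C-A(d=75)
numerator = 20 * 400 * 150 * 50 * 150 = 9000000000
denominator = 25 * 30 * 50 * 75 = 2812500
card(S) = 9000000000 / 2812500 = 3200

3200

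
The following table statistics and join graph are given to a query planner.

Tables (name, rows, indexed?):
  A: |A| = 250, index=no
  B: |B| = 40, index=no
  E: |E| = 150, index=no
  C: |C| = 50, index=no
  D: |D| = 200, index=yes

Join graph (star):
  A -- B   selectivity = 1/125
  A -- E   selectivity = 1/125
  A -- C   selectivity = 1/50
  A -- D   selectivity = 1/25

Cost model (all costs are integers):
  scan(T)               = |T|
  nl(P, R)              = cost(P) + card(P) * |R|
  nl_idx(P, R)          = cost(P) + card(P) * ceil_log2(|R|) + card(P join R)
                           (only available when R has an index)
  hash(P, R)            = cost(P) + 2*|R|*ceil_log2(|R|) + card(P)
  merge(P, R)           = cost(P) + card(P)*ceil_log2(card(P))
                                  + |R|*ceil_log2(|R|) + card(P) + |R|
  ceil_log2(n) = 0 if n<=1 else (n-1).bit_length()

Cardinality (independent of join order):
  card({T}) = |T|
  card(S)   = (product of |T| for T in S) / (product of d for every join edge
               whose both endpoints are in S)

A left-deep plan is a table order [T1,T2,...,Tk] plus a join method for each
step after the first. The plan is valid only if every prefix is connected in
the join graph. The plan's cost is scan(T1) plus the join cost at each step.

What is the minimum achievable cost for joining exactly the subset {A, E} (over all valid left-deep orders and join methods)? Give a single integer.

2900

Selinger DP over subsets of {A,E}:
  {A}: scan cost=250, card=250
  {E}: scan cost=150, card=150
  {AE}: card=300; try (E,hash)→2900, (A,merge)→3750, (E,merge)→3850, (A,hash)→4300, (A,nl)→37650, (E,nl)→37750; best=2900 via (E,hash)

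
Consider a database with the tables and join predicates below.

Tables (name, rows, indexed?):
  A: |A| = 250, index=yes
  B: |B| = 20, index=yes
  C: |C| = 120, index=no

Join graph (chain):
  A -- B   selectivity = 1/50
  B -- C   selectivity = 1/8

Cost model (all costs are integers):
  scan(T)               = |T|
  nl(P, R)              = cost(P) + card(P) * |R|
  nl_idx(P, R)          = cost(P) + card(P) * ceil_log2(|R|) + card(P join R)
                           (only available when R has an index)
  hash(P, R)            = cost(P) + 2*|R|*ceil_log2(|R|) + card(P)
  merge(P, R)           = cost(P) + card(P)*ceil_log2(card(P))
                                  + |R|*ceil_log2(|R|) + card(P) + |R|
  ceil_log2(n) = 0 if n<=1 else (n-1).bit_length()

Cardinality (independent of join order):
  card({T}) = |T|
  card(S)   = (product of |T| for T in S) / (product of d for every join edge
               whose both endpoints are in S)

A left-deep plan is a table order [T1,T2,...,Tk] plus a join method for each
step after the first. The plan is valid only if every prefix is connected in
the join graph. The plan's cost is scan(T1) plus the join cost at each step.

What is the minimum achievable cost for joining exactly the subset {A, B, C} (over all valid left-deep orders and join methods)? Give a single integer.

Selinger DP over subsets of {A,B,C}:
  {A}: scan cost=250, card=250
  {B}: scan cost=20, card=20
  {C}: scan cost=120, card=120
  {AB}: card=100; try (A,nl_idx)→280, (B,hash)→700, (B,nl_idx)→1600, (A,merge)→2390, (B,merge)→2620, (A,hash)→4040 …(+2); best=280 via (A,nl_idx)
  {BC}: card=300; try (B,hash)→440, (B,nl_idx)→1020, (C,merge)→1100, (B,merge)→1200, (C,hash)→1720, (C,nl)→2420 …(+1); best=440 via (B,hash)
  {ABC}: card=1500; try (C,merge)→2040, (C,hash)→2060, (A,nl_idx)→4340, (A,hash)→4740, (A,merge)→5690, (C,nl)→12280 …(+1); best=2040 via (C,merge)

2040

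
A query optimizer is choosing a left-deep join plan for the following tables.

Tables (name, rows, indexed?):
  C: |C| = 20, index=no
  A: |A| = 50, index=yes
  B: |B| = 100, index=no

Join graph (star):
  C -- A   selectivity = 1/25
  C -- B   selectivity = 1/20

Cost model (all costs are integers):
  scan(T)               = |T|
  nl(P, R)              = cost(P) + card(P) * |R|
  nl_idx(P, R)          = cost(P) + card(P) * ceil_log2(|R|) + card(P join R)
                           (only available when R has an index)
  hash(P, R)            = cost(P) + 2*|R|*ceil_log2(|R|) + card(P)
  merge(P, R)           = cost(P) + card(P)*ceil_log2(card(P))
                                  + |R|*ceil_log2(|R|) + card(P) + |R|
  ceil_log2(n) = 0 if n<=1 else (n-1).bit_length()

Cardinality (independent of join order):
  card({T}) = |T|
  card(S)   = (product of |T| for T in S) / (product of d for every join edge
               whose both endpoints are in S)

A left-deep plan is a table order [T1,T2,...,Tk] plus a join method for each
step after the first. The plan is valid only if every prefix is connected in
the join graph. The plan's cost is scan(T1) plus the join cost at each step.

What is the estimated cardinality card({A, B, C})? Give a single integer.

Tables in S: A(50), B(100), C(20)
Edges inside S: C-A(d=25), C-B(d=20)
numerator = 50 * 100 * 20 = 100000
denominator = 25 * 20 = 500
card(S) = 100000 / 500 = 200

200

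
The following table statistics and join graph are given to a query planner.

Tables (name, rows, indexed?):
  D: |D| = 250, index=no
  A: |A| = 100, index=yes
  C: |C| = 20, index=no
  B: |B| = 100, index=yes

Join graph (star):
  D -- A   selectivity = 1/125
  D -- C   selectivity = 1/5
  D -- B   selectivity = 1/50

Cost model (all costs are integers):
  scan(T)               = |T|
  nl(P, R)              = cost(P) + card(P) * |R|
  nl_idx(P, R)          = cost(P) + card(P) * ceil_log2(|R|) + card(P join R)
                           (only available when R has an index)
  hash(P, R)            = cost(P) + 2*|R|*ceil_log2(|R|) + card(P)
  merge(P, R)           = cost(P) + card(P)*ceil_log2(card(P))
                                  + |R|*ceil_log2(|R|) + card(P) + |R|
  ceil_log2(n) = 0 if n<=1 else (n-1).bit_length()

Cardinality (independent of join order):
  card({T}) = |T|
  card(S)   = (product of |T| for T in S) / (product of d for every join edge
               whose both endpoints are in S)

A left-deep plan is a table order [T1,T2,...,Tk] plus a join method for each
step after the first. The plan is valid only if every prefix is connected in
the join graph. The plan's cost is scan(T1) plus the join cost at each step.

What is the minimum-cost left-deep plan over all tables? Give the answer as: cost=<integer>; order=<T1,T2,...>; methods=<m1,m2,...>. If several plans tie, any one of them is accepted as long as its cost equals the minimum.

cost=4100; order=D,A,B,C; methods=hash,hash,hash

Selinger DP (subsets sized 1..n):
  {D}: scan cost=250, card=250
  {A}: scan cost=100, card=100
  {C}: scan cost=20, card=20
  {B}: scan cost=100, card=100
  {AD}: card=200; try (A,hash)→1900, (A,nl_idx)→2200, (D,merge)→3150, (A,merge)→3300, (D,hash)→4200, (D,nl)→25100 …(+1); best=1900 via (A,hash)
  {CD}: card=1000; try (C,hash)→700, (D,merge)→2390, (C,merge)→2620, (D,hash)→4040, (D,nl)→5020, (C,nl)→5250; best=700 via (C,hash)
  {BD}: card=500; try (B,hash)→1900, (B,nl_idx)→2500, (D,merge)→3150, (B,merge)→3300, (D,hash)→4200, (D,nl)→25100 …(+1); best=1900 via (B,hash)
  {ACD}: card=800; try (C,hash)→2300, (A,hash)→3100, (C,merge)→3820, (C,nl)→5900, (A,nl_idx)→8500, (A,merge)→12500 …(+1); best=2300 via (C,hash)
  {ABD}: card=400; try (B,hash)→3500, (B,nl_idx)→3700, (A,hash)→3800, (B,merge)→4500, (A,nl_idx)→5800, (A,merge)→7700 …(+2); best=3500 via (B,hash)
  {BCD}: card=2000; try (C,hash)→2600, (B,hash)→3100, (C,merge)→7020, (B,nl_idx)→9700, (C,nl)→11900, (B,merge)→12500 …(+1); best=2600 via (C,hash)
  {ABCD}: card=1600; try (C,hash)→4100, (B,hash)→4500, (A,hash)→6000, (C,merge)→7620, (B,nl_idx)→9500, (C,nl)→11500 …(+5); best=4100 via (C,hash)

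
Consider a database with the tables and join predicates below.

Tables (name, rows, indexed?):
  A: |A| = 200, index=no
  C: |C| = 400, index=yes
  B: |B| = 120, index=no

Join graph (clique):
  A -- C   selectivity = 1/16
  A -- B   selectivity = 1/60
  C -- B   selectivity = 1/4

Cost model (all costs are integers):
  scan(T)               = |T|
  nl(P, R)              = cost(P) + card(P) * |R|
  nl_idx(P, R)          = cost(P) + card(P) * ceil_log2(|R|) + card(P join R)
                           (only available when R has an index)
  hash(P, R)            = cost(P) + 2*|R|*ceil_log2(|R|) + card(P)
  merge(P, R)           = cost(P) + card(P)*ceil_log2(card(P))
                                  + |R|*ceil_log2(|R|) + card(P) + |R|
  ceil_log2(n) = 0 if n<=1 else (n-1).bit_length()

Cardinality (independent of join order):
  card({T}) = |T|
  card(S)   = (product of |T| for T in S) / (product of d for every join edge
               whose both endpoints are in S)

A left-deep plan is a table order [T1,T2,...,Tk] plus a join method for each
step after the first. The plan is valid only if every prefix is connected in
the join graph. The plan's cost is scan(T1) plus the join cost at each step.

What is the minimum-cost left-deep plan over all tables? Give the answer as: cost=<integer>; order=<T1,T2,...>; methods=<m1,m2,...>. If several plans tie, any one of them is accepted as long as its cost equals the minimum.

Selinger DP (subsets sized 1..n):
  {A}: scan cost=200, card=200
  {C}: scan cost=400, card=400
  {B}: scan cost=120, card=120
  {AC}: card=5000; try (A,hash)→4000, (C,merge)→6000, (A,merge)→6200, (C,nl_idx)→7000, (C,hash)→7600, (C,nl)→80200 …(+1); best=4000 via (A,hash)
  {AB}: card=400; try (B,hash)→2080, (A,merge)→2880, (B,merge)→2960, (A,hash)→3440, (A,nl)→24120, (B,nl)→24200; best=2080 via (B,hash)
  {BC}: card=12000; try (B,hash)→2480, (C,merge)→5080, (B,merge)→5360, (C,hash)→7440, (C,nl_idx)→13200, (C,nl)→48120 …(+1); best=2480 via (B,hash)
  {ABC}: card=2500; try (C,nl_idx)→8180, (C,hash)→9680, (C,merge)→10080, (B,hash)→10680, (A,hash)→17680, (B,merge)→74960 …(+4); best=8180 via (C,nl_idx)

cost=8180; order=A,B,C; methods=hash,nl_idx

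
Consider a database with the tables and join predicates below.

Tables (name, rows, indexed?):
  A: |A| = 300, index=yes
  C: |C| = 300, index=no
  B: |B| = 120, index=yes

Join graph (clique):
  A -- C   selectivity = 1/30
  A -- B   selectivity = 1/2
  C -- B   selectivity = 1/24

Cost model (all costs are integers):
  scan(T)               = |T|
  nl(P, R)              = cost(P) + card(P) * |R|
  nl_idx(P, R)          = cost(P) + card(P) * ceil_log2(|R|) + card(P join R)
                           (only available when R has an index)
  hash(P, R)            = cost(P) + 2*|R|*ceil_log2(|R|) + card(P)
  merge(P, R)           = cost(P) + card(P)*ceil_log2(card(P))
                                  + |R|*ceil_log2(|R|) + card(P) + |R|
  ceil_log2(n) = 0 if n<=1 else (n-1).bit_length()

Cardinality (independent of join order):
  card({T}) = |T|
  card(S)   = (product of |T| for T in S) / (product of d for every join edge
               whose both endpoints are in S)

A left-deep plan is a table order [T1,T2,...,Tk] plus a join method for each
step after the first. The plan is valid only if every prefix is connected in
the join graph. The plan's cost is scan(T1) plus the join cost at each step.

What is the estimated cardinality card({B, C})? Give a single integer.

1500

Tables in S: B(120), C(300)
Edges inside S: C-B(d=24)
numerator = 120 * 300 = 36000
denominator = 24 = 24
card(S) = 36000 / 24 = 1500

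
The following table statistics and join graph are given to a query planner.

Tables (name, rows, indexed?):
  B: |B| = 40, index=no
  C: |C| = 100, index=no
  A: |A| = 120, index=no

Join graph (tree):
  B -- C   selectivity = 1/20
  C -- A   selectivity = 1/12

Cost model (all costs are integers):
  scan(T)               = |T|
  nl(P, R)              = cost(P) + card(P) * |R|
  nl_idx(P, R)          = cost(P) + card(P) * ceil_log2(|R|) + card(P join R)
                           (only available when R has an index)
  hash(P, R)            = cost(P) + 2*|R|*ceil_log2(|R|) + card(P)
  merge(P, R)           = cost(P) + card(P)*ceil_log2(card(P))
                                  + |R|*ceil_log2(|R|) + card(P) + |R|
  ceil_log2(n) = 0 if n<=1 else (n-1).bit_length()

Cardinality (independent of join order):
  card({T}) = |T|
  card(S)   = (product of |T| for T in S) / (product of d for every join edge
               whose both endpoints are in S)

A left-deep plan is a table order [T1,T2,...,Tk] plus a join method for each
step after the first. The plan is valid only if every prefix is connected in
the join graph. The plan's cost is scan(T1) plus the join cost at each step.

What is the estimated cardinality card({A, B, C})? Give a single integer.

2000

Tables in S: A(120), B(40), C(100)
Edges inside S: B-C(d=20), C-A(d=12)
numerator = 120 * 40 * 100 = 480000
denominator = 20 * 12 = 240
card(S) = 480000 / 240 = 2000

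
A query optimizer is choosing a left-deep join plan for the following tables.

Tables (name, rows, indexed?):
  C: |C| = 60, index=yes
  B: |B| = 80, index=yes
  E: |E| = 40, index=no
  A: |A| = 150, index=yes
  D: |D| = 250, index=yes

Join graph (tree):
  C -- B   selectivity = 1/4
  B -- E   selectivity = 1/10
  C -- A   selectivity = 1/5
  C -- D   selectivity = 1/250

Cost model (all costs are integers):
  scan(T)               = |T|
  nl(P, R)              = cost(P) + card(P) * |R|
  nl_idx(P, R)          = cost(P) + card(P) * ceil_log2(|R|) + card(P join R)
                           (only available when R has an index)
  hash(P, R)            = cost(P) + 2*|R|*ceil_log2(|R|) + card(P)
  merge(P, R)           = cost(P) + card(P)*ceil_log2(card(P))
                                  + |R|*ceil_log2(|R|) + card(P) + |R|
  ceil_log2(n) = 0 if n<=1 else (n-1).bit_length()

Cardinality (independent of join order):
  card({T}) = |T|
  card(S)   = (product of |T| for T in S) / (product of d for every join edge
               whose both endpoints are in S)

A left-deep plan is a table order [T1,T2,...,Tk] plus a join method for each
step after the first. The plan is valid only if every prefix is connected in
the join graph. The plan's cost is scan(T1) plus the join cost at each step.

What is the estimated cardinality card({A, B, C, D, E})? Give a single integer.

Tables in S: A(150), B(80), C(60), D(250), E(40)
Edges inside S: C-B(d=4), B-E(d=10), C-A(d=5), C-D(d=250)
numerator = 150 * 80 * 60 * 250 * 40 = 7200000000
denominator = 4 * 10 * 5 * 250 = 50000
card(S) = 7200000000 / 50000 = 144000

144000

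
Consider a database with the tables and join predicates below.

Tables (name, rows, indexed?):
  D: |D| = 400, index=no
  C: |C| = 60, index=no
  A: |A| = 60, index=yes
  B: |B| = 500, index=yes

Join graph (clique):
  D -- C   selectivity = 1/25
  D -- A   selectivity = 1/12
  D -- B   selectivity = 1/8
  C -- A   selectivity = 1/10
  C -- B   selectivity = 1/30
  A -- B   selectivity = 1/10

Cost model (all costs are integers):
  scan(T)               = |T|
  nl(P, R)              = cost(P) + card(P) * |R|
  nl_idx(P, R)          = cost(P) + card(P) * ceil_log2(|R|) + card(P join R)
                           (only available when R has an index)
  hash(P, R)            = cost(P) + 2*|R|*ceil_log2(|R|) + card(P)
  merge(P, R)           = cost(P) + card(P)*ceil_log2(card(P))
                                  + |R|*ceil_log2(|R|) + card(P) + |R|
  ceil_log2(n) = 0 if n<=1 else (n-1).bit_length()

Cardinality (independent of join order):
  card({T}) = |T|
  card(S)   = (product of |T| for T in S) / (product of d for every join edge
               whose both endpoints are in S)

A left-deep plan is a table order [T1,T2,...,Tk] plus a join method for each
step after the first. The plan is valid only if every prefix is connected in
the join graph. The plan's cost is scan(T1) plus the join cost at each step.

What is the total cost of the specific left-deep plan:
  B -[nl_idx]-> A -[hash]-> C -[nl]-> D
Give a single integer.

step 1: scan B: cost=500, card=500
step 2: join A via nl_idx
    card(P join A) = 500*60/(10) = 3000
    cost = 500 + 500*6 + 3000 = 6500
step 3: join C via hash
    card(P join C) = 3000*60/(10*30) = 600
    cost = 6500 + 2*60*6 + 3000 = 10220
step 4: join D via nl
    card(P join D) = 600*400/(25*12*8) = 100
    cost = 10220 + 600*400 = 250220

250220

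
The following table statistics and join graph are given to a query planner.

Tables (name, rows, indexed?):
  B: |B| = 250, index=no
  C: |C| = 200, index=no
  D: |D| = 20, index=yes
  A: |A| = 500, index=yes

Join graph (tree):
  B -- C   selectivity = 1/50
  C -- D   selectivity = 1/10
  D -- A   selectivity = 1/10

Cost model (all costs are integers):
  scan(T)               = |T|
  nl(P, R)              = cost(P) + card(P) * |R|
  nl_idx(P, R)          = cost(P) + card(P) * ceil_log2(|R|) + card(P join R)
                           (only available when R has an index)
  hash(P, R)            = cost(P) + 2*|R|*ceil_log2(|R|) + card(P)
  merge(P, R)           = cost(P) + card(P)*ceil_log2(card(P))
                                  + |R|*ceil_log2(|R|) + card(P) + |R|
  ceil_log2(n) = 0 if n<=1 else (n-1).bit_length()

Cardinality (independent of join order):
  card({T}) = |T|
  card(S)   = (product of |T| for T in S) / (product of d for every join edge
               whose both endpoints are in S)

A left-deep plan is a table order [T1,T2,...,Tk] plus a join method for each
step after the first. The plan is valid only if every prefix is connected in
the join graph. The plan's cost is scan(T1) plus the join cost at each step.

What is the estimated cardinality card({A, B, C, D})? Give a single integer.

100000

Tables in S: A(500), B(250), C(200), D(20)
Edges inside S: B-C(d=50), C-D(d=10), D-A(d=10)
numerator = 500 * 250 * 200 * 20 = 500000000
denominator = 50 * 10 * 10 = 5000
card(S) = 500000000 / 5000 = 100000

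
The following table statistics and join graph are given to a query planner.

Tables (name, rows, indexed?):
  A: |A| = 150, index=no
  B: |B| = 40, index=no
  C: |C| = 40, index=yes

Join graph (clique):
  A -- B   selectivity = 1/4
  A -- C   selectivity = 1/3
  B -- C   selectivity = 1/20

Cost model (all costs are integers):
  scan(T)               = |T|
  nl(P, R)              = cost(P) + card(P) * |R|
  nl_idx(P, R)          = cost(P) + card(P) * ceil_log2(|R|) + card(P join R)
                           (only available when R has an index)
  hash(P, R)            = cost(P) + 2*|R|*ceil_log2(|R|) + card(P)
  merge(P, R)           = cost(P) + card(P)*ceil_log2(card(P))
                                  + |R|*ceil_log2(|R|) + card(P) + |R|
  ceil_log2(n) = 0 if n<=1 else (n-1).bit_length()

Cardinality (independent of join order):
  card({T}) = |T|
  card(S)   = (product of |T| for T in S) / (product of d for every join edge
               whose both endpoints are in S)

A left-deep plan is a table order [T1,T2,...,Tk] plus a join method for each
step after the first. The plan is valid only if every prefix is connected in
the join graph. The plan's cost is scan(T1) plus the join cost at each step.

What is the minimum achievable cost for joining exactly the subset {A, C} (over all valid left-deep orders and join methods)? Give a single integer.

Selinger DP over subsets of {A,C}:
  {A}: scan cost=150, card=150
  {C}: scan cost=40, card=40
  {AC}: card=2000; try (C,hash)→780, (A,merge)→1670, (C,merge)→1780, (A,hash)→2480, (C,nl_idx)→3050, (A,nl)→6040 …(+1); best=780 via (C,hash)

780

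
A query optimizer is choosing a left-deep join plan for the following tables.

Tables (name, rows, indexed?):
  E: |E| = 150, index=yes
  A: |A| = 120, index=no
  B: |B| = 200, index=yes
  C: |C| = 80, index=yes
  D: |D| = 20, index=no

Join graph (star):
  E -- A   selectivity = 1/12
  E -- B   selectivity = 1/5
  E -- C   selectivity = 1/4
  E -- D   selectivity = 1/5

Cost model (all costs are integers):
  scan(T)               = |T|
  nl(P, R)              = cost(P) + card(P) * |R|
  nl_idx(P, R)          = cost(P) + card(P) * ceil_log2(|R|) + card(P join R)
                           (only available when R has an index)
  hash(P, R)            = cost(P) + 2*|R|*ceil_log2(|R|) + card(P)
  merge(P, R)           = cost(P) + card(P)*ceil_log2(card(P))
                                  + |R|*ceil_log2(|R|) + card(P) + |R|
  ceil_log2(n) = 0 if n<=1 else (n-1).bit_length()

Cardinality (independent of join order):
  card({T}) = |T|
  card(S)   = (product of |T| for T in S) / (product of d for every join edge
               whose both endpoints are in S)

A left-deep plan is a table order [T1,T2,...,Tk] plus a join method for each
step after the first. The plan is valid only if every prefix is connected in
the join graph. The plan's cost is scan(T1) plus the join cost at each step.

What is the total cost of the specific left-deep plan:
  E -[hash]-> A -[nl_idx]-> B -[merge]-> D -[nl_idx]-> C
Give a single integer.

step 1: scan E: cost=150, card=150
step 2: join A via hash
    card(P join A) = 150*120/(12) = 1500
    cost = 150 + 2*120*7 + 150 = 1980
step 3: join B via nl_idx
    card(P join B) = 1500*200/(5) = 60000
    cost = 1980 + 1500*8 + 60000 = 73980
step 4: join D via merge
    card(P join D) = 60000*20/(5) = 240000
    cost = 73980 + 60000*16 + 20*5 + 60000 + 20 = 1094100
step 5: join C via nl_idx
    card(P join C) = 240000*80/(4) = 4800000
    cost = 1094100 + 240000*7 + 4800000 = 7574100

7574100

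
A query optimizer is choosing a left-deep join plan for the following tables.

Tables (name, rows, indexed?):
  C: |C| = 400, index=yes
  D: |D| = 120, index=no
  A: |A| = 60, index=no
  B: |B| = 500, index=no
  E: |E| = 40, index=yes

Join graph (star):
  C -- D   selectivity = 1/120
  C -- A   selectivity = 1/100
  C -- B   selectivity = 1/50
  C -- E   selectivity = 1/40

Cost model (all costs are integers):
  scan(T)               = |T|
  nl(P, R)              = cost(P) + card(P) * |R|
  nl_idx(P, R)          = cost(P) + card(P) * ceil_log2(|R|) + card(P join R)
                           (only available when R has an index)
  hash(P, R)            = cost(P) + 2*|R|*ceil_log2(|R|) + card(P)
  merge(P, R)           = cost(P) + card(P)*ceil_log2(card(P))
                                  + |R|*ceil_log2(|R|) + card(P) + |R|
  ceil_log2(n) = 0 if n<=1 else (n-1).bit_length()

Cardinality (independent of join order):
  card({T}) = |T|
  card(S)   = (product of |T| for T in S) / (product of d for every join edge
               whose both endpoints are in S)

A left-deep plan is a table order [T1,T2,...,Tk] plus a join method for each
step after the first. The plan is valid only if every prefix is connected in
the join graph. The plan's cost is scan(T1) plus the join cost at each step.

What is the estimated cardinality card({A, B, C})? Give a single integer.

Tables in S: A(60), B(500), C(400)
Edges inside S: C-A(d=100), C-B(d=50)
numerator = 60 * 500 * 400 = 12000000
denominator = 100 * 50 = 5000
card(S) = 12000000 / 5000 = 2400

2400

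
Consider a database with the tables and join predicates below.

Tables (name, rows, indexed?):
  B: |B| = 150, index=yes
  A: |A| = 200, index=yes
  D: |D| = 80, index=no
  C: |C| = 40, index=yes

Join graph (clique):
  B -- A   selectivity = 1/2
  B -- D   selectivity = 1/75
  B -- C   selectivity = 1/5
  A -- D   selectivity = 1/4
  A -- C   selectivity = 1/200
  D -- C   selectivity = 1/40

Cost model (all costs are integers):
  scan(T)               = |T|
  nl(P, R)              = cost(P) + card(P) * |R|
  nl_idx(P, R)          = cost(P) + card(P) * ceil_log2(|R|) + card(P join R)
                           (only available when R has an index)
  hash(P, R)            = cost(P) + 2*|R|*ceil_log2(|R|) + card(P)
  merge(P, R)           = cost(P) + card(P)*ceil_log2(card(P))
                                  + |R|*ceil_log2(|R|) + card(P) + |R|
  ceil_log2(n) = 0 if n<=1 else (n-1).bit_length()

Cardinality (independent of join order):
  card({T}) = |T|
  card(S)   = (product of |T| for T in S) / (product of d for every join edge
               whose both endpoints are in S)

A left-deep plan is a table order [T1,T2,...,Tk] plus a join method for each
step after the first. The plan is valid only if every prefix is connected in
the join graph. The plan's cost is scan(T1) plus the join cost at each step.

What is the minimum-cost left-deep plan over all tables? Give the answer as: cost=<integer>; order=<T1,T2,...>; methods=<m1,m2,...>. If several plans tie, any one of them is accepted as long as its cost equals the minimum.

Selinger DP (subsets sized 1..n):
  {B}: scan cost=150, card=150
  {A}: scan cost=200, card=200
  {D}: scan cost=80, card=80
  {C}: scan cost=40, card=40
  {AB}: card=15000; try (B,hash)→2800, (A,merge)→3300, (B,merge)→3350, (A,hash)→3500, (A,nl_idx)→16350, (B,nl_idx)→16800 …(+2); best=2800 via (B,hash)
  {BD}: card=160; try (B,nl_idx)→880, (D,hash)→1420, (B,merge)→2070, (D,merge)→2140, (B,hash)→2560, (B,nl)→12080 …(+1); best=880 via (B,nl_idx)
  {BC}: card=1200; try (C,hash)→780, (B,nl_idx)→1560, (B,merge)→1670, (C,merge)→1780, (C,nl_idx)→2250, (B,hash)→2480 …(+2); best=780 via (C,hash)
  {AD}: card=4000; try (D,hash)→1520, (A,merge)→2520, (D,merge)→2640, (A,hash)→3360, (A,nl_idx)→4720, (A,nl)→16080 …(+1); best=1520 via (D,hash)
  {AC}: card=40; try (A,nl_idx)→400, (C,hash)→880, (C,nl_idx)→1440, (A,merge)→2120, (C,merge)→2280, (A,hash)→3280 …(+2); best=400 via (A,nl_idx)
  {CD}: card=80; try (C,hash)→640, (C,nl_idx)→640, (D,merge)→960, (C,merge)→1000, (D,hash)→1200, (D,nl)→3240 …(+1); best=640 via (C,hash)
  {ABD}: card=4000; try (A,merge)→4120, (A,hash)→4240, (A,nl_idx)→6160, (B,hash)→7920, (D,hash)→18920, (A,nl)→32880 …(+5); best=4120 via (A,merge)
  {ABC}: card=600; try (B,nl_idx)→1320, (B,merge)→2030, (B,hash)→2840, (A,hash)→5180, (B,nl)→6400, (A,nl_idx)→10980 …(+6); best=1320 via (B,nl_idx)
  {BCD}: card=32; try (B,nl_idx)→1312, (C,hash)→1520, (C,nl_idx)→1872, (C,merge)→2600, (B,merge)→2630, (D,hash)→3100 …(+5); best=1312 via (B,nl_idx)
  {ACD}: card=20; try (A,nl_idx)→1300, (D,merge)→1320, (D,hash)→1560, (A,merge)→3080, (D,nl)→3600, (A,hash)→3920 …(+5); best=1300 via (A,nl_idx)
  {ABCD}: card=4; try (B,nl_idx)→1464, (A,nl_idx)→1572, (B,merge)→2770, (D,hash)→3040, (A,merge)→3304, (B,hash)→3720 …(+9); best=1464 via (B,nl_idx)

cost=1464; order=D,C,A,B; methods=hash,nl_idx,nl_idx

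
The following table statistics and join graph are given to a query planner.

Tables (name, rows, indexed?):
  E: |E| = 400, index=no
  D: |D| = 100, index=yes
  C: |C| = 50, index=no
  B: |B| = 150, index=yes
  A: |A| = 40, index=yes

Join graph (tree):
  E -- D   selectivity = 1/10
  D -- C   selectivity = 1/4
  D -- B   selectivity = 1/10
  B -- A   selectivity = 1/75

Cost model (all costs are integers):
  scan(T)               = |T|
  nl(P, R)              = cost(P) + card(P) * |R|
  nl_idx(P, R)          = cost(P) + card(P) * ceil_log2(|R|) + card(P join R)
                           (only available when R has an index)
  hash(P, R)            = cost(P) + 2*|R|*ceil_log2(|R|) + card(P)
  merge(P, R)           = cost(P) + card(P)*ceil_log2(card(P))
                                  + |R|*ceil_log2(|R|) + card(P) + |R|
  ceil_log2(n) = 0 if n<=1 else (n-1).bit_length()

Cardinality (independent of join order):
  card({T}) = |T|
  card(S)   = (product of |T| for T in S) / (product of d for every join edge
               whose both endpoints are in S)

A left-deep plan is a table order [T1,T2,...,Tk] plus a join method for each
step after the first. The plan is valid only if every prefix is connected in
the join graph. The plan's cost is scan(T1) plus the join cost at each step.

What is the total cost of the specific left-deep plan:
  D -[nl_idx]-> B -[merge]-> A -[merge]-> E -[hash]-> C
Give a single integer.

step 1: scan D: cost=100, card=100
step 2: join B via nl_idx
    card(P join B) = 100*150/(10) = 1500
    cost = 100 + 100*8 + 1500 = 2400
step 3: join A via merge
    card(P join A) = 1500*40/(75) = 800
    cost = 2400 + 1500*11 + 40*6 + 1500 + 40 = 20680
step 4: join E via merge
    card(P join E) = 800*400/(10) = 32000
    cost = 20680 + 800*10 + 400*9 + 800 + 400 = 33480
step 5: join C via hash
    card(P join C) = 32000*50/(4) = 400000
    cost = 33480 + 2*50*6 + 32000 = 66080

66080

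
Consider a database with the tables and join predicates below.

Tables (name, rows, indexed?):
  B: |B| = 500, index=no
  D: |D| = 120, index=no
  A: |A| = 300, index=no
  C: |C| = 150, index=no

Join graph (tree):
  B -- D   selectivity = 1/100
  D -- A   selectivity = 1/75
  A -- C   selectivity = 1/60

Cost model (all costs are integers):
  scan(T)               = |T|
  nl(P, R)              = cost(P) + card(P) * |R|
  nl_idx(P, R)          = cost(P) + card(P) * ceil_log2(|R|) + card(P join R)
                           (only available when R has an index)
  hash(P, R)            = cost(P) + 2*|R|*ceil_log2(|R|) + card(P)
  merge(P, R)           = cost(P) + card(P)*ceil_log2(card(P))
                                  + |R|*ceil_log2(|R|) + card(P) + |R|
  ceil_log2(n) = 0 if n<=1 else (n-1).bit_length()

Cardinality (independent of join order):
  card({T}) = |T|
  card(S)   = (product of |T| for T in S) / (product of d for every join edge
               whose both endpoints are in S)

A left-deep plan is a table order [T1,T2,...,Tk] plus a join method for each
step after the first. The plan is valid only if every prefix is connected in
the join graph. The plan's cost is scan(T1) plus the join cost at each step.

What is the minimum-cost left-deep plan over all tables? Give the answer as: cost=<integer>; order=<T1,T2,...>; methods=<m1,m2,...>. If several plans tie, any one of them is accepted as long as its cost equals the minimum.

Selinger DP (subsets sized 1..n):
  {B}: scan cost=500, card=500
  {D}: scan cost=120, card=120
  {A}: scan cost=300, card=300
  {C}: scan cost=150, card=150
  {BD}: card=600; try (D,hash)→2680, (B,merge)→6080, (D,merge)→6460, (B,hash)→9240, (B,nl)→60120, (D,nl)→60500; best=2680 via (D,hash)
  {AD}: card=480; try (D,hash)→2280, (A,merge)→4080, (D,merge)→4260, (A,hash)→5640, (A,nl)→36120, (D,nl)→36300; best=2280 via (D,hash)
  {AC}: card=750; try (C,hash)→3000, (A,merge)→4500, (C,merge)→4650, (A,hash)→5700, (A,nl)→45150, (C,nl)→45300; best=3000 via (C,hash)
  {ABD}: card=2400; try (A,hash)→8680, (B,hash)→11760, (B,merge)→12080, (A,merge)→12280, (A,nl)→182680, (B,nl)→242280; best=8680 via (A,hash)
  {ACD}: card=1200; try (C,hash)→5160, (D,hash)→5430, (C,merge)→8430, (D,merge)→12210, (C,nl)→74280, (D,nl)→93000; best=5160 via (C,hash)
  {ABCD}: card=6000; try (C,hash)→13480, (B,hash)→15360, (B,merge)→24560, (C,merge)→41230, (C,nl)→368680, (B,nl)→605160; best=13480 via (C,hash)

cost=13480; order=B,D,A,C; methods=hash,hash,hash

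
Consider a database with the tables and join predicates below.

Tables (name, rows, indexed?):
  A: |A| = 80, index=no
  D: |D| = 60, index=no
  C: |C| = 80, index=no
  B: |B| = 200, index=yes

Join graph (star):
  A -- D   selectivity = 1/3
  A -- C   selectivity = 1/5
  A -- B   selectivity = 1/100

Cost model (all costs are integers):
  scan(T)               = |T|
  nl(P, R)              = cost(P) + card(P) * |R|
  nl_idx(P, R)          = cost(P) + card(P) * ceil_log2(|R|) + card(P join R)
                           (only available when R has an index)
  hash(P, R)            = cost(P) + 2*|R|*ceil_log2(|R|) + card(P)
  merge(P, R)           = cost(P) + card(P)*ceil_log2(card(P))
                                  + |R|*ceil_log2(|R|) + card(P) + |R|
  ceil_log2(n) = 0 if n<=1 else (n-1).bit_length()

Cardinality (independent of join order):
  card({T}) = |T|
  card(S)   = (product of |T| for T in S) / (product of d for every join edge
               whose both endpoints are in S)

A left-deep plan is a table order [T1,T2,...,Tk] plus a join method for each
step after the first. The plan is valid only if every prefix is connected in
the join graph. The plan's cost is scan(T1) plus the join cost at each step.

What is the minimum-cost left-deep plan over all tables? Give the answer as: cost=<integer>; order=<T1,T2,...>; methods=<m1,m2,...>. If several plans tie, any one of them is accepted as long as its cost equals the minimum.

cost=5440; order=A,B,C,D; methods=nl_idx,hash,hash

Selinger DP (subsets sized 1..n):
  {A}: scan cost=80, card=80
  {D}: scan cost=60, card=60
  {C}: scan cost=80, card=80
  {B}: scan cost=200, card=200
  {AD}: card=1600; try (D,hash)→880, (A,merge)→1120, (D,merge)→1140, (A,hash)→1240, (A,nl)→4860, (D,nl)→4880; best=880 via (D,hash)
  {AC}: card=1280; try (C,hash)→1280, (A,hash)→1280, (C,merge)→1360, (A,merge)→1360, (C,nl)→6480, (A,nl)→6480; best=1280 via (C,hash)
  {AB}: card=160; try (B,nl_idx)→880, (A,hash)→1520, (B,merge)→2520, (A,merge)→2640, (B,hash)→3360, (B,nl)→16080 …(+1); best=880 via (B,nl_idx)
  {ACD}: card=25600; try (D,hash)→3280, (C,hash)→3600, (D,merge)→17060, (C,merge)→20720, (D,nl)→78080, (C,nl)→128880; best=3280 via (D,hash)
  {ABD}: card=3200; try (D,hash)→1760, (D,merge)→2740, (B,hash)→5680, (D,nl)→10480, (B,nl_idx)→16880, (B,merge)→21880 …(+1); best=1760 via (D,hash)
  {ABC}: card=2560; try (C,hash)→2160, (C,merge)→2960, (B,hash)→5760, (C,nl)→13680, (B,nl_idx)→14080, (B,merge)→18440 …(+1); best=2160 via (C,hash)
  {ABCD}: card=51200; try (D,hash)→5440, (C,hash)→6080, (B,hash)→32080, (D,merge)→35860, (C,merge)→44000, (D,nl)→155760 …(+4); best=5440 via (D,hash)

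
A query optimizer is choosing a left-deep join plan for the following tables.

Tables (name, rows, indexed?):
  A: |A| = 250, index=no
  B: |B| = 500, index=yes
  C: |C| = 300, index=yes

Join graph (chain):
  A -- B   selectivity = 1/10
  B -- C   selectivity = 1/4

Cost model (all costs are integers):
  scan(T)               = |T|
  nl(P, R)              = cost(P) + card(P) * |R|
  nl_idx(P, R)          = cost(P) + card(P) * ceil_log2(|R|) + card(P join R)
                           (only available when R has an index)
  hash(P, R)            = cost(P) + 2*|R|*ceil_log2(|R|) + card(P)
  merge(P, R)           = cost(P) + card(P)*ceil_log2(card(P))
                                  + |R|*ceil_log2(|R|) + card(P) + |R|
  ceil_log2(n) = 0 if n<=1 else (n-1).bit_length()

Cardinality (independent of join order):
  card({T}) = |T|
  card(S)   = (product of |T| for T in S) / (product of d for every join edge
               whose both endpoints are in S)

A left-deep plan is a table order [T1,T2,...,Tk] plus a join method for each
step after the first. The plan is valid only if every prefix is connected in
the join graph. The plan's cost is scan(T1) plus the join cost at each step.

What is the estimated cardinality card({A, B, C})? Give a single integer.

Tables in S: A(250), B(500), C(300)
Edges inside S: A-B(d=10), B-C(d=4)
numerator = 250 * 500 * 300 = 37500000
denominator = 10 * 4 = 40
card(S) = 37500000 / 40 = 937500

937500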